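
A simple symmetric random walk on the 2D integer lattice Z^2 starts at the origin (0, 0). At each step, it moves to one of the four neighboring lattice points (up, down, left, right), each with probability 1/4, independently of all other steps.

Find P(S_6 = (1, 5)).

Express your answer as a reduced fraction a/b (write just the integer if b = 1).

Answer: 3/2048

Derivation:
Let h be the number of horizontal steps (so 6-h are vertical). To end at (1,5) need (h+1)/2 right-steps and ((6-h)+5)/2 up-steps.
Sum over h with 1 ≤ h ≤ 1, h ≡ 1 (mod 2), 6-h ≡ 1 (mod 2):
h=1: C(6,1)·C(1,1)·C(5,5) = 6·1·1 = 6
Total favorable: 6
Total paths: 4^6 = 4096
P = 6/4096 = 3/2048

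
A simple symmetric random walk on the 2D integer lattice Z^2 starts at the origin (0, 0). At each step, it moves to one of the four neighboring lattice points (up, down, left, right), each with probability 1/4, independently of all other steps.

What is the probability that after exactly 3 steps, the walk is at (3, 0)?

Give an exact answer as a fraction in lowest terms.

Answer: 1/64

Derivation:
Let h be the number of horizontal steps (so 3-h are vertical). To end at (3,0) need (h+3)/2 right-steps and ((3-h)+0)/2 up-steps.
Sum over h with 3 ≤ h ≤ 3, h ≡ 1 (mod 2), 3-h ≡ 0 (mod 2):
h=3: C(3,3)·C(3,3)·C(0,0) = 1·1·1 = 1
Total favorable: 1
Total paths: 4^3 = 64
P = 1/64 = 1/64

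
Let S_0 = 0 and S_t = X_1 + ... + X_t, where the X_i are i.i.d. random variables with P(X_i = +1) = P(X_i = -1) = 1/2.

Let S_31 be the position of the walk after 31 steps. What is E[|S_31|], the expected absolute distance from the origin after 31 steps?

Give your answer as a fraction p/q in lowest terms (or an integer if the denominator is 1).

Answer: 300540195/67108864

Derivation:
S_31 takes values m ≡ 1 (mod 2) with |m| ≤ 31; P(S_31=m) = C(31,(31+m)/2)/2^31.
Total paths: 2^31 = 2147483648
Distribution: P(S=-31)=1/2147483648, P(S=-29)=31/2147483648, P(S=-27)=465/2147483648, P(S=-25)=4495/2147483648, P(S=-23)=31465/2147483648, P(S=-21)=169911/2147483648, P(S=-19)=736281/2147483648, P(S=-17)=2629575/2147483648, P(S=-15)=7888725/2147483648, P(S=-13)=20160075/2147483648, P(S=-11)=44352165/2147483648, P(S=-9)=84672315/2147483648, P(S=-7)=141120525/2147483648, P(S=-5)=206253075/2147483648, P(S=-3)=265182525/2147483648, P(S=-1)=300540195/2147483648, P(S=1)=300540195/2147483648, P(S=3)=265182525/2147483648, P(S=5)=206253075/2147483648, P(S=7)=141120525/2147483648, P(S=9)=84672315/2147483648, P(S=11)=44352165/2147483648, P(S=13)=20160075/2147483648, P(S=15)=7888725/2147483648, P(S=17)=2629575/2147483648, P(S=19)=736281/2147483648, P(S=21)=169911/2147483648, P(S=23)=31465/2147483648, P(S=25)=4495/2147483648, P(S=27)=465/2147483648, P(S=29)=31/2147483648, P(S=31)=1/2147483648
E[|S_31|] = Σ_m |m|·P(S_31=m) = 9617286240/2147483648 = 300540195/67108864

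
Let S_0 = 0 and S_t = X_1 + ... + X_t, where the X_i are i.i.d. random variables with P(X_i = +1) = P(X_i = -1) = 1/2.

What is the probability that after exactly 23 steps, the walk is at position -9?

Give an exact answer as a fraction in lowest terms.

To reach position -9 after 23 steps: need 7 steps of +1 and 16 of -1.
Favorable paths: C(23,7) = 245157
Total paths: 2^23 = 8388608
P = 245157/8388608 = 245157/8388608

Answer: 245157/8388608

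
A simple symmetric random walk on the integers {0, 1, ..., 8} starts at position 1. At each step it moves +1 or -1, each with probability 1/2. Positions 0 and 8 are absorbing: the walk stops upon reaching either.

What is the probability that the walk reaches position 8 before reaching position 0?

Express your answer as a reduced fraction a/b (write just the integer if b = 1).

Symmetric walk (p = 1/2): the harmonic-function argument gives P(hit 8 before 0 | start at 1) = a/N.
P = 1/8 = 1/8

Answer: 1/8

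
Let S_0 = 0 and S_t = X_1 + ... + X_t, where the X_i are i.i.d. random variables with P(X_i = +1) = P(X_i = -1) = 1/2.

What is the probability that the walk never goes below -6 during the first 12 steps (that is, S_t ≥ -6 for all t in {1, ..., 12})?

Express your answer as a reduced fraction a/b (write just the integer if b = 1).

Let f(t,s) = #length-t paths at position s with S_1..S_t all ≥ -6.
f(t,s) = f(t-1,s-1) + f(t-1,s+1) for s ≥ -6; f(t,s) = 0 for s < -6.
t=0: f(0,0)=1
t=1: f(1,-1)=1 f(1,1)=1
t=2: f(2,-2)=1 f(2,0)=2 f(2,2)=1
t=3: f(3,-3)=1 f(3,-1)=3 f(3,1)=3 f(3,3)=1
t=4: f(4,-4)=1 f(4,-2)=4 f(4,0)=6 f(4,2)=4 f(4,4)=1
t=5: f(5,-5)=1 f(5,-3)=5 f(5,-1)=10 f(5,1)=10 f(5,3)=5 f(5,5)=1
t=6: f(6,-6)=1 f(6,-4)=6 f(6,-2)=15 f(6,0)=20 f(6,2)=15 f(6,4)=6 f(6,6)=1
t=7: f(7,-5)=7 f(7,-3)=21 f(7,-1)=35 f(7,1)=35 f(7,3)=21 f(7,5)=7 f(7,7)=1
t=8: f(8,-6)=7 f(8,-4)=28 f(8,-2)=56 f(8,0)=70 f(8,2)=56 f(8,4)=28 f(8,6)=8 f(8,8)=1
t=9: f(9,-5)=35 f(9,-3)=84 f(9,-1)=126 f(9,1)=126 f(9,3)=84 f(9,5)=36 f(9,7)=9 f(9,9)=1
t=10: f(10,-6)=35 f(10,-4)=119 f(10,-2)=210 f(10,0)=252 f(10,2)=210 f(10,4)=120 f(10,6)=45 f(10,8)=10 f(10,10)=1
t=11: f(11,-5)=154 f(11,-3)=329 f(11,-1)=462 f(11,1)=462 f(11,3)=330 f(11,5)=165 f(11,7)=55 f(11,9)=11 f(11,11)=1
t=12: f(12,-6)=154 f(12,-4)=483 f(12,-2)=791 f(12,0)=924 f(12,2)=792 f(12,4)=495 f(12,6)=220 f(12,8)=66 f(12,10)=12 f(12,12)=1
Σ_s f(12,s) = 3938
P = 3938/4096 = 1969/2048

Answer: 1969/2048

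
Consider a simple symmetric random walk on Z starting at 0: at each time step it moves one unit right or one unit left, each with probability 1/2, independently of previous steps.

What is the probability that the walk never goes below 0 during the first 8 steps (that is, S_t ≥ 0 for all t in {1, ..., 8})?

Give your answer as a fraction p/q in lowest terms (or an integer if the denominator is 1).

Let f(t,s) = #length-t paths at position s with S_1..S_t all ≥ 0.
f(t,s) = f(t-1,s-1) + f(t-1,s+1) for s ≥ 0; f(t,s) = 0 for s < 0.
t=0: f(0,0)=1
t=1: f(1,1)=1
t=2: f(2,0)=1 f(2,2)=1
t=3: f(3,1)=2 f(3,3)=1
t=4: f(4,0)=2 f(4,2)=3 f(4,4)=1
t=5: f(5,1)=5 f(5,3)=4 f(5,5)=1
t=6: f(6,0)=5 f(6,2)=9 f(6,4)=5 f(6,6)=1
t=7: f(7,1)=14 f(7,3)=14 f(7,5)=6 f(7,7)=1
t=8: f(8,0)=14 f(8,2)=28 f(8,4)=20 f(8,6)=7 f(8,8)=1
Σ_s f(8,s) = 70
P = 70/256 = 35/128

Answer: 35/128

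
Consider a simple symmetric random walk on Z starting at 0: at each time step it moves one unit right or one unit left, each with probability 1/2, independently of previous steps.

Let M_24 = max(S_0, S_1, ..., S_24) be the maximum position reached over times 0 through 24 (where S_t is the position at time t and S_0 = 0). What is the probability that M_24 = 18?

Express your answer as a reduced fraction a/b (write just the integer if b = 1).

Let M_24 = max(S_0,...,S_24). Use the reflection principle: for j ≥ 1, #{paths with M_24 ≥ j} = #{S_24 ≥ j} + #{S_24 ≥ j+1}.
By reflection, #{M_24 ≥ 18} = #{S_24 ≥ 18} + #{S_24 ≥ 19} = 2325 + 301 = 2626.
#{M_24 ≥ 19} = #{S_24 ≥ 19} + #{S_24 ≥ 20} = 301 + 301 = 602.
#{M_24 = 18} = 2626 - 602 = 2024.
P(M_24 = 18) = 2024/16777216 = 253/2097152

Answer: 253/2097152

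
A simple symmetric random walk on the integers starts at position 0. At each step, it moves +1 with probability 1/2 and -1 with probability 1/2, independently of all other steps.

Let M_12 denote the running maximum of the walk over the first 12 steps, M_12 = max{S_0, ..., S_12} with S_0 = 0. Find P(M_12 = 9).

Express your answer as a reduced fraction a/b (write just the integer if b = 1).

Answer: 3/1024

Derivation:
Let M_12 = max(S_0,...,S_12). Use the reflection principle: for j ≥ 1, #{paths with M_12 ≥ j} = #{S_12 ≥ j} + #{S_12 ≥ j+1}.
By reflection, #{M_12 ≥ 9} = #{S_12 ≥ 9} + #{S_12 ≥ 10} = 13 + 13 = 26.
#{M_12 ≥ 10} = #{S_12 ≥ 10} + #{S_12 ≥ 11} = 13 + 1 = 14.
#{M_12 = 9} = 26 - 14 = 12.
P(M_12 = 9) = 12/4096 = 3/1024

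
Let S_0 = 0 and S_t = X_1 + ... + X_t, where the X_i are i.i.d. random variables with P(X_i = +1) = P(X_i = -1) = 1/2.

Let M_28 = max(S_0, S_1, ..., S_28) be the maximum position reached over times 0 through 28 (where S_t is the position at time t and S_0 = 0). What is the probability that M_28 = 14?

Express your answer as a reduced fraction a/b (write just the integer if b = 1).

Let M_28 = max(S_0,...,S_28). Use the reflection principle: for j ≥ 1, #{paths with M_28 ≥ j} = #{S_28 ≥ j} + #{S_28 ≥ j+1}.
By reflection, #{M_28 ≥ 14} = #{S_28 ≥ 14} + #{S_28 ≥ 15} = 1683218 + 499178 = 2182396.
#{M_28 ≥ 15} = #{S_28 ≥ 15} + #{S_28 ≥ 16} = 499178 + 499178 = 998356.
#{M_28 = 14} = 2182396 - 998356 = 1184040.
P(M_28 = 14) = 1184040/268435456 = 148005/33554432

Answer: 148005/33554432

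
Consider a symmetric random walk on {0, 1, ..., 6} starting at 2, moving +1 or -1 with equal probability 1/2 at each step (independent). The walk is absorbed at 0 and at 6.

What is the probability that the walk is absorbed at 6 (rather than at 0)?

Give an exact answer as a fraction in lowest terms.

Answer: 1/3

Derivation:
Symmetric walk (p = 1/2): the harmonic-function argument gives P(hit 6 before 0 | start at 2) = a/N.
P = 2/6 = 1/3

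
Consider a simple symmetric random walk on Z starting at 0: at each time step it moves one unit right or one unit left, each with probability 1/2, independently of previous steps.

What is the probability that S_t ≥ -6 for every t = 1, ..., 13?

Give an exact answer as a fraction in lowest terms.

Answer: 3861/4096

Derivation:
Let f(t,s) = #length-t paths at position s with S_1..S_t all ≥ -6.
f(t,s) = f(t-1,s-1) + f(t-1,s+1) for s ≥ -6; f(t,s) = 0 for s < -6.
t=0: f(0,0)=1
t=1: f(1,-1)=1 f(1,1)=1
t=2: f(2,-2)=1 f(2,0)=2 f(2,2)=1
t=3: f(3,-3)=1 f(3,-1)=3 f(3,1)=3 f(3,3)=1
t=4: f(4,-4)=1 f(4,-2)=4 f(4,0)=6 f(4,2)=4 f(4,4)=1
t=5: f(5,-5)=1 f(5,-3)=5 f(5,-1)=10 f(5,1)=10 f(5,3)=5 f(5,5)=1
t=6: f(6,-6)=1 f(6,-4)=6 f(6,-2)=15 f(6,0)=20 f(6,2)=15 f(6,4)=6 f(6,6)=1
t=7: f(7,-5)=7 f(7,-3)=21 f(7,-1)=35 f(7,1)=35 f(7,3)=21 f(7,5)=7 f(7,7)=1
t=8: f(8,-6)=7 f(8,-4)=28 f(8,-2)=56 f(8,0)=70 f(8,2)=56 f(8,4)=28 f(8,6)=8 f(8,8)=1
t=9: f(9,-5)=35 f(9,-3)=84 f(9,-1)=126 f(9,1)=126 f(9,3)=84 f(9,5)=36 f(9,7)=9 f(9,9)=1
t=10: f(10,-6)=35 f(10,-4)=119 f(10,-2)=210 f(10,0)=252 f(10,2)=210 f(10,4)=120 f(10,6)=45 f(10,8)=10 f(10,10)=1
t=11: f(11,-5)=154 f(11,-3)=329 f(11,-1)=462 f(11,1)=462 f(11,3)=330 f(11,5)=165 f(11,7)=55 f(11,9)=11 f(11,11)=1
t=12: f(12,-6)=154 f(12,-4)=483 f(12,-2)=791 f(12,0)=924 f(12,2)=792 f(12,4)=495 f(12,6)=220 f(12,8)=66 f(12,10)=12 f(12,12)=1
t=13: f(13,-5)=637 f(13,-3)=1274 f(13,-1)=1715 f(13,1)=1716 f(13,3)=1287 f(13,5)=715 f(13,7)=286 f(13,9)=78 f(13,11)=13 f(13,13)=1
Σ_s f(13,s) = 7722
P = 7722/8192 = 3861/4096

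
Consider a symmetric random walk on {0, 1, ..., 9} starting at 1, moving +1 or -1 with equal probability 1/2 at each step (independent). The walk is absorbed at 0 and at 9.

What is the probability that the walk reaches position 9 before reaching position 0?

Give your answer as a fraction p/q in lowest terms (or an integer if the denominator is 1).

Symmetric walk (p = 1/2): the harmonic-function argument gives P(hit 9 before 0 | start at 1) = a/N.
P = 1/9 = 1/9

Answer: 1/9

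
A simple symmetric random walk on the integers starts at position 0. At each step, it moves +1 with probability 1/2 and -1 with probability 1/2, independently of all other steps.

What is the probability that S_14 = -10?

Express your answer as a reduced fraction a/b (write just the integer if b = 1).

To reach position -10 after 14 steps: need 2 steps of +1 and 12 of -1.
Favorable paths: C(14,2) = 91
Total paths: 2^14 = 16384
P = 91/16384 = 91/16384

Answer: 91/16384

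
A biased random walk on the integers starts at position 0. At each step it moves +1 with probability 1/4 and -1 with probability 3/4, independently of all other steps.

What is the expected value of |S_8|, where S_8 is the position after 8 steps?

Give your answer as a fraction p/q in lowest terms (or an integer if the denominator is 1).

S_8 takes values m ≡ 0 (mod 2) with |m| ≤ 8; P(S_8=m) = C(8,(8+m)/2) · (1/4)^((8+m)/2) · (3/4)^((8-m)/2).
Distribution: P(S=-8)=6561/65536, P(S=-6)=2187/8192, P(S=-4)=5103/16384, P(S=-2)=1701/8192, P(S=0)=2835/32768, P(S=2)=189/8192, P(S=4)=63/16384, P(S=6)=3/8192, P(S=8)=1/65536
E[|S_8|] = Σ_m |m|·P(S_8=m) = 16907/4096

Answer: 16907/4096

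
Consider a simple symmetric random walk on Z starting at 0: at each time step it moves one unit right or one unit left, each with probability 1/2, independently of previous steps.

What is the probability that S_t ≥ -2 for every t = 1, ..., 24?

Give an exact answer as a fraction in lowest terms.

Answer: 1924111/4194304

Derivation:
Let f(t,s) = #length-t paths at position s with S_1..S_t all ≥ -2.
f(t,s) = f(t-1,s-1) + f(t-1,s+1) for s ≥ -2; f(t,s) = 0 for s < -2.
t=0: f(0,0)=1
t=1: f(1,-1)=1 f(1,1)=1
t=2: f(2,-2)=1 f(2,0)=2 f(2,2)=1
t=3: f(3,-1)=3 f(3,1)=3 f(3,3)=1
t=4: f(4,-2)=3 f(4,0)=6 f(4,2)=4 f(4,4)=1
t=5: f(5,-1)=9 f(5,1)=10 f(5,3)=5 f(5,5)=1
t=6: f(6,-2)=9 f(6,0)=19 f(6,2)=15 f(6,4)=6 f(6,6)=1
t=7: f(7,-1)=28 f(7,1)=34 f(7,3)=21 f(7,5)=7 f(7,7)=1
t=8: f(8,-2)=28 f(8,0)=62 f(8,2)=55 f(8,4)=28 f(8,6)=8 f(8,8)=1
t=9: f(9,-1)=90 f(9,1)=117 f(9,3)=83 f(9,5)=36 f(9,7)=9 f(9,9)=1
t=10: f(10,-2)=90 f(10,0)=207 f(10,2)=200 f(10,4)=119 f(10,6)=45 f(10,8)=10 f(10,10)=1
t=11: f(11,-1)=297 f(11,1)=407 f(11,3)=319 f(11,5)=164 f(11,7)=55 f(11,9)=11 f(11,11)=1
t=12: f(12,-2)=297 f(12,0)=704 f(12,2)=726 f(12,4)=483 f(12,6)=219 f(12,8)=66 f(12,10)=12 f(12,12)=1
t=13: f(13,-1)=1001 f(13,1)=1430 f(13,3)=1209 f(13,5)=702 f(13,7)=285 f(13,9)=78 f(13,11)=13 f(13,13)=1
t=14: f(14,-2)=1001 f(14,0)=2431 f(14,2)=2639 f(14,4)=1911 f(14,6)=987 f(14,8)=363 f(14,10)=91 f(14,12)=14 f(14,14)=1
t=15: f(15,-1)=3432 f(15,1)=5070 f(15,3)=4550 f(15,5)=2898 f(15,7)=1350 f(15,9)=454 f(15,11)=105 f(15,13)=15 f(15,15)=1
t=16: f(16,-2)=3432 f(16,0)=8502 f(16,2)=9620 f(16,4)=7448 f(16,6)=4248 f(16,8)=1804 f(16,10)=559 f(16,12)=120 f(16,14)=16 f(16,16)=1
t=17: f(17,-1)=11934 f(17,1)=18122 f(17,3)=17068 f(17,5)=11696 f(17,7)=6052 f(17,9)=2363 f(17,11)=679 f(17,13)=136 f(17,15)=17 f(17,17)=1
t=18: f(18,-2)=11934 f(18,0)=30056 f(18,2)=35190 f(18,4)=28764 f(18,6)=17748 f(18,8)=8415 f(18,10)=3042 f(18,12)=815 f(18,14)=153 f(18,16)=18 f(18,18)=1
t=19: f(19,-1)=41990 f(19,1)=65246 f(19,3)=63954 f(19,5)=46512 f(19,7)=26163 f(19,9)=11457 f(19,11)=3857 f(19,13)=968 f(19,15)=171 f(19,17)=19 f(19,19)=1
t=20: f(20,-2)=41990 f(20,0)=107236 f(20,2)=129200 f(20,4)=110466 f(20,6)=72675 f(20,8)=37620 f(20,10)=15314 f(20,12)=4825 f(20,14)=1139 f(20,16)=190 f(20,18)=20 f(20,20)=1
t=21: f(21,-1)=149226 f(21,1)=236436 f(21,3)=239666 f(21,5)=183141 f(21,7)=110295 f(21,9)=52934 f(21,11)=20139 f(21,13)=5964 f(21,15)=1329 f(21,17)=210 f(21,19)=21 f(21,21)=1
t=22: f(22,-2)=149226 f(22,0)=385662 f(22,2)=476102 f(22,4)=422807 f(22,6)=293436 f(22,8)=163229 f(22,10)=73073 f(22,12)=26103 f(22,14)=7293 f(22,16)=1539 f(22,18)=231 f(22,20)=22 f(22,22)=1
t=23: f(23,-1)=534888 f(23,1)=861764 f(23,3)=898909 f(23,5)=716243 f(23,7)=456665 f(23,9)=236302 f(23,11)=99176 f(23,13)=33396 f(23,15)=8832 f(23,17)=1770 f(23,19)=253 f(23,21)=23 f(23,23)=1
t=24: f(24,-2)=534888 f(24,0)=1396652 f(24,2)=1760673 f(24,4)=1615152 f(24,6)=1172908 f(24,8)=692967 f(24,10)=335478 f(24,12)=132572 f(24,14)=42228 f(24,16)=10602 f(24,18)=2023 f(24,20)=276 f(24,22)=24 f(24,24)=1
Σ_s f(24,s) = 7696444
P = 7696444/16777216 = 1924111/4194304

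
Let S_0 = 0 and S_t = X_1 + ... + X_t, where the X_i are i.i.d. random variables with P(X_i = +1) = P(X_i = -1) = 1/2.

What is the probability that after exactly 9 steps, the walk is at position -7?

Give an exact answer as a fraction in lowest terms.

To reach position -7 after 9 steps: need 1 step of +1 and 8 of -1.
Favorable paths: C(9,1) = 9
Total paths: 2^9 = 512
P = 9/512 = 9/512

Answer: 9/512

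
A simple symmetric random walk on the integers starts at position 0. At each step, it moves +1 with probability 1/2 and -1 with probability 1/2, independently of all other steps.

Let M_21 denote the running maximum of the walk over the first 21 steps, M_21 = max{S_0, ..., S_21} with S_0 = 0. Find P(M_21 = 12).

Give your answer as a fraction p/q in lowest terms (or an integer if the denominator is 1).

Let M_21 = max(S_0,...,S_21). Use the reflection principle: for j ≥ 1, #{paths with M_21 ≥ j} = #{S_21 ≥ j} + #{S_21 ≥ j+1}.
By reflection, #{M_21 ≥ 12} = #{S_21 ≥ 12} + #{S_21 ≥ 13} = 7547 + 7547 = 15094.
#{M_21 ≥ 13} = #{S_21 ≥ 13} + #{S_21 ≥ 14} = 7547 + 1562 = 9109.
#{M_21 = 12} = 15094 - 9109 = 5985.
P(M_21 = 12) = 5985/2097152 = 5985/2097152

Answer: 5985/2097152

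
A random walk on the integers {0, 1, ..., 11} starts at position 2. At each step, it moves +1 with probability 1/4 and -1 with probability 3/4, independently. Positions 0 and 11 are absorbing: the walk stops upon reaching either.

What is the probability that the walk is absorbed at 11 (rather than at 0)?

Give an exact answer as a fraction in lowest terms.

Biased walk: p = 1/4, q = 3/4, r = q/p = 3
Gambler's ruin: P(hit 11 before 0 | start at 2) = (1 - r^a)/(1 - r^N)
r^2 = 9; r^11 = 177147
P = (1 - 9) / (1 - 177147) = -8 / -177146 = 4/88573

Answer: 4/88573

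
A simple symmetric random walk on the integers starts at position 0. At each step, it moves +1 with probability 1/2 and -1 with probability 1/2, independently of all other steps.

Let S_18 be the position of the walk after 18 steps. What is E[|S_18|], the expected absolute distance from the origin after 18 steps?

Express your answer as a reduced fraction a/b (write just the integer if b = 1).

Answer: 109395/32768

Derivation:
S_18 takes values m ≡ 0 (mod 2) with |m| ≤ 18; P(S_18=m) = C(18,(18+m)/2)/2^18.
Total paths: 2^18 = 262144
Distribution: P(S=-18)=1/262144, P(S=-16)=18/262144, P(S=-14)=153/262144, P(S=-12)=816/262144, P(S=-10)=3060/262144, P(S=-8)=8568/262144, P(S=-6)=18564/262144, P(S=-4)=31824/262144, P(S=-2)=43758/262144, P(S=0)=48620/262144, P(S=2)=43758/262144, P(S=4)=31824/262144, P(S=6)=18564/262144, P(S=8)=8568/262144, P(S=10)=3060/262144, P(S=12)=816/262144, P(S=14)=153/262144, P(S=16)=18/262144, P(S=18)=1/262144
E[|S_18|] = Σ_m |m|·P(S_18=m) = 875160/262144 = 109395/32768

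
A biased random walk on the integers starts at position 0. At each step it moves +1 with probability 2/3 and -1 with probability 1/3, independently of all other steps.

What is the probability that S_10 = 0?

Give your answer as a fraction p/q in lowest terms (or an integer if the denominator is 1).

Answer: 896/6561

Derivation:
To be at 0 after 10 steps: need exactly 5 steps of +1 and 5 of -1.
Number of such sequences: C(10,5) = 252
Each has probability (2/3)^5 · (1/3)^5 = 32/59049
P = 252 · 32/59049 = 896/6561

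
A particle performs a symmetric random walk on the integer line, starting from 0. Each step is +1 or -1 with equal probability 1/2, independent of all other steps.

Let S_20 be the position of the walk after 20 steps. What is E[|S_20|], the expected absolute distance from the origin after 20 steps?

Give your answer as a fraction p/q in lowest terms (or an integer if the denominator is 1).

S_20 takes values m ≡ 0 (mod 2) with |m| ≤ 20; P(S_20=m) = C(20,(20+m)/2)/2^20.
Total paths: 2^20 = 1048576
Distribution: P(S=-20)=1/1048576, P(S=-18)=20/1048576, P(S=-16)=190/1048576, P(S=-14)=1140/1048576, P(S=-12)=4845/1048576, P(S=-10)=15504/1048576, P(S=-8)=38760/1048576, P(S=-6)=77520/1048576, P(S=-4)=125970/1048576, P(S=-2)=167960/1048576, P(S=0)=184756/1048576, P(S=2)=167960/1048576, P(S=4)=125970/1048576, P(S=6)=77520/1048576, P(S=8)=38760/1048576, P(S=10)=15504/1048576, P(S=12)=4845/1048576, P(S=14)=1140/1048576, P(S=16)=190/1048576, P(S=18)=20/1048576, P(S=20)=1/1048576
E[|S_20|] = Σ_m |m|·P(S_20=m) = 3695120/1048576 = 230945/65536

Answer: 230945/65536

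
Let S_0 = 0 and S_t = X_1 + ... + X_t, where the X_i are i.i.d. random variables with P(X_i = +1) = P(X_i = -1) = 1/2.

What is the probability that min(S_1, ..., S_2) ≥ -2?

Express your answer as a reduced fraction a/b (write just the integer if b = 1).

Answer: 1

Derivation:
Let f(t,s) = #length-t paths at position s with S_1..S_t all ≥ -2.
f(t,s) = f(t-1,s-1) + f(t-1,s+1) for s ≥ -2; f(t,s) = 0 for s < -2.
t=0: f(0,0)=1
t=1: f(1,-1)=1 f(1,1)=1
t=2: f(2,-2)=1 f(2,0)=2 f(2,2)=1
Σ_s f(2,s) = 4
P = 4/4 = 1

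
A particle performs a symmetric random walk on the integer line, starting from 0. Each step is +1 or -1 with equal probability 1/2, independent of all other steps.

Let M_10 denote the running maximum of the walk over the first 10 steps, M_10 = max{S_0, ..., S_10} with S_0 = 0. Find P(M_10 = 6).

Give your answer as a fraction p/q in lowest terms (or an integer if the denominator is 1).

Answer: 45/1024

Derivation:
Let M_10 = max(S_0,...,S_10). Use the reflection principle: for j ≥ 1, #{paths with M_10 ≥ j} = #{S_10 ≥ j} + #{S_10 ≥ j+1}.
By reflection, #{M_10 ≥ 6} = #{S_10 ≥ 6} + #{S_10 ≥ 7} = 56 + 11 = 67.
#{M_10 ≥ 7} = #{S_10 ≥ 7} + #{S_10 ≥ 8} = 11 + 11 = 22.
#{M_10 = 6} = 67 - 22 = 45.
P(M_10 = 6) = 45/1024 = 45/1024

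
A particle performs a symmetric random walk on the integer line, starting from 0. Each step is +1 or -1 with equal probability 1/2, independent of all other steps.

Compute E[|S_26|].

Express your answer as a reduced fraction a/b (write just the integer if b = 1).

S_26 takes values m ≡ 0 (mod 2) with |m| ≤ 26; P(S_26=m) = C(26,(26+m)/2)/2^26.
Total paths: 2^26 = 67108864
Distribution: P(S=-26)=1/67108864, P(S=-24)=26/67108864, P(S=-22)=325/67108864, P(S=-20)=2600/67108864, P(S=-18)=14950/67108864, P(S=-16)=65780/67108864, P(S=-14)=230230/67108864, P(S=-12)=657800/67108864, P(S=-10)=1562275/67108864, P(S=-8)=3124550/67108864, P(S=-6)=5311735/67108864, P(S=-4)=7726160/67108864, P(S=-2)=9657700/67108864, P(S=0)=10400600/67108864, P(S=2)=9657700/67108864, P(S=4)=7726160/67108864, P(S=6)=5311735/67108864, P(S=8)=3124550/67108864, P(S=10)=1562275/67108864, P(S=12)=657800/67108864, P(S=14)=230230/67108864, P(S=16)=65780/67108864, P(S=18)=14950/67108864, P(S=20)=2600/67108864, P(S=22)=325/67108864, P(S=24)=26/67108864, P(S=26)=1/67108864
E[|S_26|] = Σ_m |m|·P(S_26=m) = 270415600/67108864 = 16900975/4194304

Answer: 16900975/4194304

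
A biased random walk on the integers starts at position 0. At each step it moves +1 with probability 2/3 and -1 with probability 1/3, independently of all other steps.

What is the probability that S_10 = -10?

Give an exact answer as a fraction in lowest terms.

Answer: 1/59049

Derivation:
To reach position -10 after 10 steps: need 0 steps of +1 and 10 steps of -1.
Number of such sequences: C(10,0) = 1
Each has probability (2/3)^0 · (1/3)^10 = 1/59049
P = 1 · 1/59049 = 1/59049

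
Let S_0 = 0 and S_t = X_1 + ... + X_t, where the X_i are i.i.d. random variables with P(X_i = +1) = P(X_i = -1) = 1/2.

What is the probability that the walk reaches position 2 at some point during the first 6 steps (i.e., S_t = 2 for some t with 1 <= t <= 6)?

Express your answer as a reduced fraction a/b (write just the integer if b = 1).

Count via complement. Let g(t,s) = #length-t paths at position s with S_1..S_t all ≠ 2.
g(t,s) = g(t-1,s-1) + g(t-1,s+1) for s ≠ 2; g(t,2) = 0.
t=0: g(0,0)=1
t=1: g(1,-1)=1 g(1,1)=1
t=2: g(2,-2)=1 g(2,0)=2
t=3: g(3,-3)=1 g(3,-1)=3 g(3,1)=2
t=4: g(4,-4)=1 g(4,-2)=4 g(4,0)=5
t=5: g(5,-5)=1 g(5,-3)=5 g(5,-1)=9 g(5,1)=5
t=6: g(6,-6)=1 g(6,-4)=6 g(6,-2)=14 g(6,0)=14
Paths never hitting 2: Σ_s g(6,s) = 35
Paths hitting 2: 2^6 - 35 = 29
P = 29/64 = 29/64

Answer: 29/64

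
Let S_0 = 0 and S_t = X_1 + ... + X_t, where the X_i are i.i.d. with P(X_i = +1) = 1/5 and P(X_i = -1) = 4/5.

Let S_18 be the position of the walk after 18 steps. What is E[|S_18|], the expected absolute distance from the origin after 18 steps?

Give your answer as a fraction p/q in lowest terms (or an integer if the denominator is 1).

S_18 takes values m ≡ 0 (mod 2) with |m| ≤ 18; P(S_18=m) = C(18,(18+m)/2) · (1/5)^((18+m)/2) · (4/5)^((18-m)/2).
Distribution: P(S=-18)=68719476736/3814697265625, P(S=-16)=309237645312/3814697265625, P(S=-14)=657129996288/3814697265625, P(S=-12)=876173328384/3814697265625, P(S=-10)=164282499072/762939453125, P(S=-8)=574988746752/3814697265625, P(S=-6)=311452237824/3814697265625, P(S=-4)=133479530496/3814697265625, P(S=-2)=45883588608/3814697265625, P(S=0)=2549088256/762939453125, P(S=2)=2867724288/3814697265625, P(S=4)=521404416/3814697265625, P(S=6)=76038144/3814697265625, P(S=8)=8773632/3814697265625, P(S=10)=156672/762939453125, P(S=12)=52224/3814697265625, P(S=14)=2448/3814697265625, P(S=16)=72/3814697265625, P(S=18)=1/3814697265625
E[|S_18|] = Σ_m |m|·P(S_18=m) = 8243088485706/762939453125

Answer: 8243088485706/762939453125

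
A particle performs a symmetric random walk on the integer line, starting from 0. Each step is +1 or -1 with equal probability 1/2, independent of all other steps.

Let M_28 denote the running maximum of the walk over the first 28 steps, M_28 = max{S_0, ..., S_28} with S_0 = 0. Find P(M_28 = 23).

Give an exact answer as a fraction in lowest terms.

Let M_28 = max(S_0,...,S_28). Use the reflection principle: for j ≥ 1, #{paths with M_28 ≥ j} = #{S_28 ≥ j} + #{S_28 ≥ j+1}.
By reflection, #{M_28 ≥ 23} = #{S_28 ≥ 23} + #{S_28 ≥ 24} = 407 + 407 = 814.
#{M_28 ≥ 24} = #{S_28 ≥ 24} + #{S_28 ≥ 25} = 407 + 29 = 436.
#{M_28 = 23} = 814 - 436 = 378.
P(M_28 = 23) = 378/268435456 = 189/134217728

Answer: 189/134217728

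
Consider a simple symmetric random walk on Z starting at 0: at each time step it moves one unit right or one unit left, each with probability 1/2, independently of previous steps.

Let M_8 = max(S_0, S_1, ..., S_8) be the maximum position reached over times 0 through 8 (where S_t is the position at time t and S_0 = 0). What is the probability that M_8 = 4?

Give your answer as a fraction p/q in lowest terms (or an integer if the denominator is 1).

Answer: 7/64

Derivation:
Let M_8 = max(S_0,...,S_8). Use the reflection principle: for j ≥ 1, #{paths with M_8 ≥ j} = #{S_8 ≥ j} + #{S_8 ≥ j+1}.
By reflection, #{M_8 ≥ 4} = #{S_8 ≥ 4} + #{S_8 ≥ 5} = 37 + 9 = 46.
#{M_8 ≥ 5} = #{S_8 ≥ 5} + #{S_8 ≥ 6} = 9 + 9 = 18.
#{M_8 = 4} = 46 - 18 = 28.
P(M_8 = 4) = 28/256 = 7/64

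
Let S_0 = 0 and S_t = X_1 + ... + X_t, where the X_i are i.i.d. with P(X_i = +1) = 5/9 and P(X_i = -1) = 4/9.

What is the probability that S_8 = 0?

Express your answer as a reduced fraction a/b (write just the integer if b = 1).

To be at 0 after 8 steps: need exactly 4 steps of +1 and 4 of -1.
Number of such sequences: C(8,4) = 70
Each has probability (5/9)^4 · (4/9)^4 = 160000/43046721
P = 70 · 160000/43046721 = 11200000/43046721

Answer: 11200000/43046721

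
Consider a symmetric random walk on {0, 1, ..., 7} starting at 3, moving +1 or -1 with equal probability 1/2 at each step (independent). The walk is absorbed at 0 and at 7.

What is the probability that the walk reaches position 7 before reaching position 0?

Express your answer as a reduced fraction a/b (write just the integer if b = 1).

Answer: 3/7

Derivation:
Symmetric walk (p = 1/2): the harmonic-function argument gives P(hit 7 before 0 | start at 3) = a/N.
P = 3/7 = 3/7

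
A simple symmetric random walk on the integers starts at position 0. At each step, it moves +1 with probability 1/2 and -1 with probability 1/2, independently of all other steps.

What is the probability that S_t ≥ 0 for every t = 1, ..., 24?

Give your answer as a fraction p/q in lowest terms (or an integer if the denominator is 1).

Let f(t,s) = #length-t paths at position s with S_1..S_t all ≥ 0.
f(t,s) = f(t-1,s-1) + f(t-1,s+1) for s ≥ 0; f(t,s) = 0 for s < 0.
t=0: f(0,0)=1
t=1: f(1,1)=1
t=2: f(2,0)=1 f(2,2)=1
t=3: f(3,1)=2 f(3,3)=1
t=4: f(4,0)=2 f(4,2)=3 f(4,4)=1
t=5: f(5,1)=5 f(5,3)=4 f(5,5)=1
t=6: f(6,0)=5 f(6,2)=9 f(6,4)=5 f(6,6)=1
t=7: f(7,1)=14 f(7,3)=14 f(7,5)=6 f(7,7)=1
t=8: f(8,0)=14 f(8,2)=28 f(8,4)=20 f(8,6)=7 f(8,8)=1
t=9: f(9,1)=42 f(9,3)=48 f(9,5)=27 f(9,7)=8 f(9,9)=1
t=10: f(10,0)=42 f(10,2)=90 f(10,4)=75 f(10,6)=35 f(10,8)=9 f(10,10)=1
t=11: f(11,1)=132 f(11,3)=165 f(11,5)=110 f(11,7)=44 f(11,9)=10 f(11,11)=1
t=12: f(12,0)=132 f(12,2)=297 f(12,4)=275 f(12,6)=154 f(12,8)=54 f(12,10)=11 f(12,12)=1
t=13: f(13,1)=429 f(13,3)=572 f(13,5)=429 f(13,7)=208 f(13,9)=65 f(13,11)=12 f(13,13)=1
t=14: f(14,0)=429 f(14,2)=1001 f(14,4)=1001 f(14,6)=637 f(14,8)=273 f(14,10)=77 f(14,12)=13 f(14,14)=1
t=15: f(15,1)=1430 f(15,3)=2002 f(15,5)=1638 f(15,7)=910 f(15,9)=350 f(15,11)=90 f(15,13)=14 f(15,15)=1
t=16: f(16,0)=1430 f(16,2)=3432 f(16,4)=3640 f(16,6)=2548 f(16,8)=1260 f(16,10)=440 f(16,12)=104 f(16,14)=15 f(16,16)=1
t=17: f(17,1)=4862 f(17,3)=7072 f(17,5)=6188 f(17,7)=3808 f(17,9)=1700 f(17,11)=544 f(17,13)=119 f(17,15)=16 f(17,17)=1
t=18: f(18,0)=4862 f(18,2)=11934 f(18,4)=13260 f(18,6)=9996 f(18,8)=5508 f(18,10)=2244 f(18,12)=663 f(18,14)=135 f(18,16)=17 f(18,18)=1
t=19: f(19,1)=16796 f(19,3)=25194 f(19,5)=23256 f(19,7)=15504 f(19,9)=7752 f(19,11)=2907 f(19,13)=798 f(19,15)=152 f(19,17)=18 f(19,19)=1
t=20: f(20,0)=16796 f(20,2)=41990 f(20,4)=48450 f(20,6)=38760 f(20,8)=23256 f(20,10)=10659 f(20,12)=3705 f(20,14)=950 f(20,16)=170 f(20,18)=19 f(20,20)=1
t=21: f(21,1)=58786 f(21,3)=90440 f(21,5)=87210 f(21,7)=62016 f(21,9)=33915 f(21,11)=14364 f(21,13)=4655 f(21,15)=1120 f(21,17)=189 f(21,19)=20 f(21,21)=1
t=22: f(22,0)=58786 f(22,2)=149226 f(22,4)=177650 f(22,6)=149226 f(22,8)=95931 f(22,10)=48279 f(22,12)=19019 f(22,14)=5775 f(22,16)=1309 f(22,18)=209 f(22,20)=21 f(22,22)=1
t=23: f(23,1)=208012 f(23,3)=326876 f(23,5)=326876 f(23,7)=245157 f(23,9)=144210 f(23,11)=67298 f(23,13)=24794 f(23,15)=7084 f(23,17)=1518 f(23,19)=230 f(23,21)=22 f(23,23)=1
t=24: f(24,0)=208012 f(24,2)=534888 f(24,4)=653752 f(24,6)=572033 f(24,8)=389367 f(24,10)=211508 f(24,12)=92092 f(24,14)=31878 f(24,16)=8602 f(24,18)=1748 f(24,20)=252 f(24,22)=23 f(24,24)=1
Σ_s f(24,s) = 2704156
P = 2704156/16777216 = 676039/4194304

Answer: 676039/4194304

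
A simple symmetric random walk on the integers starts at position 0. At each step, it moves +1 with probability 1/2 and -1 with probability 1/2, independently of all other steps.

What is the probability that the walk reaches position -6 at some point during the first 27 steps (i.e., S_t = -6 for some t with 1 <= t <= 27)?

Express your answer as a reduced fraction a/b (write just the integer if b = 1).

Count via complement. Let g(t,s) = #length-t paths at position s with S_1..S_t all ≠ -6.
g(t,s) = g(t-1,s-1) + g(t-1,s+1) for s ≠ -6; g(t,-6) = 0.
t=0: g(0,0)=1
t=1: g(1,-1)=1 g(1,1)=1
t=2: g(2,-2)=1 g(2,0)=2 g(2,2)=1
t=3: g(3,-3)=1 g(3,-1)=3 g(3,1)=3 g(3,3)=1
t=4: g(4,-4)=1 g(4,-2)=4 g(4,0)=6 g(4,2)=4 g(4,4)=1
t=5: g(5,-5)=1 g(5,-3)=5 g(5,-1)=10 g(5,1)=10 g(5,3)=5 g(5,5)=1
t=6: g(6,-4)=6 g(6,-2)=15 g(6,0)=20 g(6,2)=15 g(6,4)=6 g(6,6)=1
t=7: g(7,-5)=6 g(7,-3)=21 g(7,-1)=35 g(7,1)=35 g(7,3)=21 g(7,5)=7 g(7,7)=1
t=8: g(8,-4)=27 g(8,-2)=56 g(8,0)=70 g(8,2)=56 g(8,4)=28 g(8,6)=8 g(8,8)=1
t=9: g(9,-5)=27 g(9,-3)=83 g(9,-1)=126 g(9,1)=126 g(9,3)=84 g(9,5)=36 g(9,7)=9 g(9,9)=1
t=10: g(10,-4)=110 g(10,-2)=209 g(10,0)=252 g(10,2)=210 g(10,4)=120 g(10,6)=45 g(10,8)=10 g(10,10)=1
t=11: g(11,-5)=110 g(11,-3)=319 g(11,-1)=461 g(11,1)=462 g(11,3)=330 g(11,5)=165 g(11,7)=55 g(11,9)=11 g(11,11)=1
t=12: g(12,-4)=429 g(12,-2)=780 g(12,0)=923 g(12,2)=792 g(12,4)=495 g(12,6)=220 g(12,8)=66 g(12,10)=12 g(12,12)=1
t=13: g(13,-5)=429 g(13,-3)=1209 g(13,-1)=1703 g(13,1)=1715 g(13,3)=1287 g(13,5)=715 g(13,7)=286 g(13,9)=78 g(13,11)=13 g(13,13)=1
t=14: g(14,-4)=1638 g(14,-2)=2912 g(14,0)=3418 g(14,2)=3002 g(14,4)=2002 g(14,6)=1001 g(14,8)=364 g(14,10)=91 g(14,12)=14 g(14,14)=1
t=15: g(15,-5)=1638 g(15,-3)=4550 g(15,-1)=6330 g(15,1)=6420 g(15,3)=5004 g(15,5)=3003 g(15,7)=1365 g(15,9)=455 g(15,11)=105 g(15,13)=15 g(15,15)=1
t=16: g(16,-4)=6188 g(16,-2)=10880 g(16,0)=12750 g(16,2)=11424 g(16,4)=8007 g(16,6)=4368 g(16,8)=1820 g(16,10)=560 g(16,12)=120 g(16,14)=16 g(16,16)=1
t=17: g(17,-5)=6188 g(17,-3)=17068 g(17,-1)=23630 g(17,1)=24174 g(17,3)=19431 g(17,5)=12375 g(17,7)=6188 g(17,9)=2380 g(17,11)=680 g(17,13)=136 g(17,15)=17 g(17,17)=1
t=18: g(18,-4)=23256 g(18,-2)=40698 g(18,0)=47804 g(18,2)=43605 g(18,4)=31806 g(18,6)=18563 g(18,8)=8568 g(18,10)=3060 g(18,12)=816 g(18,14)=153 g(18,16)=18 g(18,18)=1
t=19: g(19,-5)=23256 g(19,-3)=63954 g(19,-1)=88502 g(19,1)=91409 g(19,3)=75411 g(19,5)=50369 g(19,7)=27131 g(19,9)=11628 g(19,11)=3876 g(19,13)=969 g(19,15)=171 g(19,17)=19 g(19,19)=1
t=20: g(20,-4)=87210 g(20,-2)=152456 g(20,0)=179911 g(20,2)=166820 g(20,4)=125780 g(20,6)=77500 g(20,8)=38759 g(20,10)=15504 g(20,12)=4845 g(20,14)=1140 g(20,16)=190 g(20,18)=20 g(20,20)=1
t=21: g(21,-5)=87210 g(21,-3)=239666 g(21,-1)=332367 g(21,1)=346731 g(21,3)=292600 g(21,5)=203280 g(21,7)=116259 g(21,9)=54263 g(21,11)=20349 g(21,13)=5985 g(21,15)=1330 g(21,17)=210 g(21,19)=21 g(21,21)=1
t=22: g(22,-4)=326876 g(22,-2)=572033 g(22,0)=679098 g(22,2)=639331 g(22,4)=495880 g(22,6)=319539 g(22,8)=170522 g(22,10)=74612 g(22,12)=26334 g(22,14)=7315 g(22,16)=1540 g(22,18)=231 g(22,20)=22 g(22,22)=1
t=23: g(23,-5)=326876 g(23,-3)=898909 g(23,-1)=1251131 g(23,1)=1318429 g(23,3)=1135211 g(23,5)=815419 g(23,7)=490061 g(23,9)=245134 g(23,11)=100946 g(23,13)=33649 g(23,15)=8855 g(23,17)=1771 g(23,19)=253 g(23,21)=23 g(23,23)=1
t=24: g(24,-4)=1225785 g(24,-2)=2150040 g(24,0)=2569560 g(24,2)=2453640 g(24,4)=1950630 g(24,6)=1305480 g(24,8)=735195 g(24,10)=346080 g(24,12)=134595 g(24,14)=42504 g(24,16)=10626 g(24,18)=2024 g(24,20)=276 g(24,22)=24 g(24,24)=1
t=25: g(25,-5)=1225785 g(25,-3)=3375825 g(25,-1)=4719600 g(25,1)=5023200 g(25,3)=4404270 g(25,5)=3256110 g(25,7)=2040675 g(25,9)=1081275 g(25,11)=480675 g(25,13)=177099 g(25,15)=53130 g(25,17)=12650 g(25,19)=2300 g(25,21)=300 g(25,23)=25 g(25,25)=1
t=26: g(26,-4)=4601610 g(26,-2)=8095425 g(26,0)=9742800 g(26,2)=9427470 g(26,4)=7660380 g(26,6)=5296785 g(26,8)=3121950 g(26,10)=1561950 g(26,12)=657774 g(26,14)=230229 g(26,16)=65780 g(26,18)=14950 g(26,20)=2600 g(26,22)=325 g(26,24)=26 g(26,26)=1
t=27: g(27,-5)=4601610 g(27,-3)=12697035 g(27,-1)=17838225 g(27,1)=19170270 g(27,3)=17087850 g(27,5)=12957165 g(27,7)=8418735 g(27,9)=4683900 g(27,11)=2219724 g(27,13)=888003 g(27,15)=296009 g(27,17)=80730 g(27,19)=17550 g(27,21)=2925 g(27,23)=351 g(27,25)=27 g(27,27)=1
Paths never hitting -6: Σ_s g(27,s) = 100960110
Paths hitting -6: 2^27 - 100960110 = 33257618
P = 33257618/134217728 = 16628809/67108864

Answer: 16628809/67108864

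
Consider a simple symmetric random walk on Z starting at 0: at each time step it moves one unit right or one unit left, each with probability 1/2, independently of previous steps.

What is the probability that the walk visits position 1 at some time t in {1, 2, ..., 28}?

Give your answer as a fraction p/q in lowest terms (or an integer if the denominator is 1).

Answer: 28539857/33554432

Derivation:
Count via complement. Let g(t,s) = #length-t paths at position s with S_1..S_t all ≠ 1.
g(t,s) = g(t-1,s-1) + g(t-1,s+1) for s ≠ 1; g(t,1) = 0.
t=0: g(0,0)=1
t=1: g(1,-1)=1
t=2: g(2,-2)=1 g(2,0)=1
t=3: g(3,-3)=1 g(3,-1)=2
t=4: g(4,-4)=1 g(4,-2)=3 g(4,0)=2
t=5: g(5,-5)=1 g(5,-3)=4 g(5,-1)=5
t=6: g(6,-6)=1 g(6,-4)=5 g(6,-2)=9 g(6,0)=5
t=7: g(7,-7)=1 g(7,-5)=6 g(7,-3)=14 g(7,-1)=14
t=8: g(8,-8)=1 g(8,-6)=7 g(8,-4)=20 g(8,-2)=28 g(8,0)=14
t=9: g(9,-9)=1 g(9,-7)=8 g(9,-5)=27 g(9,-3)=48 g(9,-1)=42
t=10: g(10,-10)=1 g(10,-8)=9 g(10,-6)=35 g(10,-4)=75 g(10,-2)=90 g(10,0)=42
t=11: g(11,-11)=1 g(11,-9)=10 g(11,-7)=44 g(11,-5)=110 g(11,-3)=165 g(11,-1)=132
t=12: g(12,-12)=1 g(12,-10)=11 g(12,-8)=54 g(12,-6)=154 g(12,-4)=275 g(12,-2)=297 g(12,0)=132
t=13: g(13,-13)=1 g(13,-11)=12 g(13,-9)=65 g(13,-7)=208 g(13,-5)=429 g(13,-3)=572 g(13,-1)=429
t=14: g(14,-14)=1 g(14,-12)=13 g(14,-10)=77 g(14,-8)=273 g(14,-6)=637 g(14,-4)=1001 g(14,-2)=1001 g(14,0)=429
t=15: g(15,-15)=1 g(15,-13)=14 g(15,-11)=90 g(15,-9)=350 g(15,-7)=910 g(15,-5)=1638 g(15,-3)=2002 g(15,-1)=1430
t=16: g(16,-16)=1 g(16,-14)=15 g(16,-12)=104 g(16,-10)=440 g(16,-8)=1260 g(16,-6)=2548 g(16,-4)=3640 g(16,-2)=3432 g(16,0)=1430
t=17: g(17,-17)=1 g(17,-15)=16 g(17,-13)=119 g(17,-11)=544 g(17,-9)=1700 g(17,-7)=3808 g(17,-5)=6188 g(17,-3)=7072 g(17,-1)=4862
t=18: g(18,-18)=1 g(18,-16)=17 g(18,-14)=135 g(18,-12)=663 g(18,-10)=2244 g(18,-8)=5508 g(18,-6)=9996 g(18,-4)=13260 g(18,-2)=11934 g(18,0)=4862
t=19: g(19,-19)=1 g(19,-17)=18 g(19,-15)=152 g(19,-13)=798 g(19,-11)=2907 g(19,-9)=7752 g(19,-7)=15504 g(19,-5)=23256 g(19,-3)=25194 g(19,-1)=16796
t=20: g(20,-20)=1 g(20,-18)=19 g(20,-16)=170 g(20,-14)=950 g(20,-12)=3705 g(20,-10)=10659 g(20,-8)=23256 g(20,-6)=38760 g(20,-4)=48450 g(20,-2)=41990 g(20,0)=16796
t=21: g(21,-21)=1 g(21,-19)=20 g(21,-17)=189 g(21,-15)=1120 g(21,-13)=4655 g(21,-11)=14364 g(21,-9)=33915 g(21,-7)=62016 g(21,-5)=87210 g(21,-3)=90440 g(21,-1)=58786
t=22: g(22,-22)=1 g(22,-20)=21 g(22,-18)=209 g(22,-16)=1309 g(22,-14)=5775 g(22,-12)=19019 g(22,-10)=48279 g(22,-8)=95931 g(22,-6)=149226 g(22,-4)=177650 g(22,-2)=149226 g(22,0)=58786
t=23: g(23,-23)=1 g(23,-21)=22 g(23,-19)=230 g(23,-17)=1518 g(23,-15)=7084 g(23,-13)=24794 g(23,-11)=67298 g(23,-9)=144210 g(23,-7)=245157 g(23,-5)=326876 g(23,-3)=326876 g(23,-1)=208012
t=24: g(24,-24)=1 g(24,-22)=23 g(24,-20)=252 g(24,-18)=1748 g(24,-16)=8602 g(24,-14)=31878 g(24,-12)=92092 g(24,-10)=211508 g(24,-8)=389367 g(24,-6)=572033 g(24,-4)=653752 g(24,-2)=534888 g(24,0)=208012
t=25: g(25,-25)=1 g(25,-23)=24 g(25,-21)=275 g(25,-19)=2000 g(25,-17)=10350 g(25,-15)=40480 g(25,-13)=123970 g(25,-11)=303600 g(25,-9)=600875 g(25,-7)=961400 g(25,-5)=1225785 g(25,-3)=1188640 g(25,-1)=742900
t=26: g(26,-26)=1 g(26,-24)=25 g(26,-22)=299 g(26,-20)=2275 g(26,-18)=12350 g(26,-16)=50830 g(26,-14)=164450 g(26,-12)=427570 g(26,-10)=904475 g(26,-8)=1562275 g(26,-6)=2187185 g(26,-4)=2414425 g(26,-2)=1931540 g(26,0)=742900
t=27: g(27,-27)=1 g(27,-25)=26 g(27,-23)=324 g(27,-21)=2574 g(27,-19)=14625 g(27,-17)=63180 g(27,-15)=215280 g(27,-13)=592020 g(27,-11)=1332045 g(27,-9)=2466750 g(27,-7)=3749460 g(27,-5)=4601610 g(27,-3)=4345965 g(27,-1)=2674440
t=28: g(28,-28)=1 g(28,-26)=27 g(28,-24)=350 g(28,-22)=2898 g(28,-20)=17199 g(28,-18)=77805 g(28,-16)=278460 g(28,-14)=807300 g(28,-12)=1924065 g(28,-10)=3798795 g(28,-8)=6216210 g(28,-6)=8351070 g(28,-4)=8947575 g(28,-2)=7020405 g(28,0)=2674440
Paths never hitting 1: Σ_s g(28,s) = 40116600
Paths hitting 1: 2^28 - 40116600 = 228318856
P = 228318856/268435456 = 28539857/33554432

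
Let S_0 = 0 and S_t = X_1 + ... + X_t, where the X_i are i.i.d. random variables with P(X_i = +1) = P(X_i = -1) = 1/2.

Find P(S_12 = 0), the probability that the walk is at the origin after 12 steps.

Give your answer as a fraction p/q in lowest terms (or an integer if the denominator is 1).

To return to 0 after 12 steps: need exactly 6 steps of +1 and 6 of -1.
Favorable paths: C(12,6) = 924
Total paths: 2^12 = 4096
P = 924/4096 = 231/1024

Answer: 231/1024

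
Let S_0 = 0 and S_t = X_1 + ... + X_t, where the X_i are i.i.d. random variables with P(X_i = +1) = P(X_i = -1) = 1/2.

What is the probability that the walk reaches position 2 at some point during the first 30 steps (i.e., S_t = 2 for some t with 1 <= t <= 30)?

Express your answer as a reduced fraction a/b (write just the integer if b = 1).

Answer: 773201629/1073741824

Derivation:
Count via complement. Let g(t,s) = #length-t paths at position s with S_1..S_t all ≠ 2.
g(t,s) = g(t-1,s-1) + g(t-1,s+1) for s ≠ 2; g(t,2) = 0.
t=0: g(0,0)=1
t=1: g(1,-1)=1 g(1,1)=1
t=2: g(2,-2)=1 g(2,0)=2
t=3: g(3,-3)=1 g(3,-1)=3 g(3,1)=2
t=4: g(4,-4)=1 g(4,-2)=4 g(4,0)=5
t=5: g(5,-5)=1 g(5,-3)=5 g(5,-1)=9 g(5,1)=5
t=6: g(6,-6)=1 g(6,-4)=6 g(6,-2)=14 g(6,0)=14
t=7: g(7,-7)=1 g(7,-5)=7 g(7,-3)=20 g(7,-1)=28 g(7,1)=14
t=8: g(8,-8)=1 g(8,-6)=8 g(8,-4)=27 g(8,-2)=48 g(8,0)=42
t=9: g(9,-9)=1 g(9,-7)=9 g(9,-5)=35 g(9,-3)=75 g(9,-1)=90 g(9,1)=42
t=10: g(10,-10)=1 g(10,-8)=10 g(10,-6)=44 g(10,-4)=110 g(10,-2)=165 g(10,0)=132
t=11: g(11,-11)=1 g(11,-9)=11 g(11,-7)=54 g(11,-5)=154 g(11,-3)=275 g(11,-1)=297 g(11,1)=132
t=12: g(12,-12)=1 g(12,-10)=12 g(12,-8)=65 g(12,-6)=208 g(12,-4)=429 g(12,-2)=572 g(12,0)=429
t=13: g(13,-13)=1 g(13,-11)=13 g(13,-9)=77 g(13,-7)=273 g(13,-5)=637 g(13,-3)=1001 g(13,-1)=1001 g(13,1)=429
t=14: g(14,-14)=1 g(14,-12)=14 g(14,-10)=90 g(14,-8)=350 g(14,-6)=910 g(14,-4)=1638 g(14,-2)=2002 g(14,0)=1430
t=15: g(15,-15)=1 g(15,-13)=15 g(15,-11)=104 g(15,-9)=440 g(15,-7)=1260 g(15,-5)=2548 g(15,-3)=3640 g(15,-1)=3432 g(15,1)=1430
t=16: g(16,-16)=1 g(16,-14)=16 g(16,-12)=119 g(16,-10)=544 g(16,-8)=1700 g(16,-6)=3808 g(16,-4)=6188 g(16,-2)=7072 g(16,0)=4862
t=17: g(17,-17)=1 g(17,-15)=17 g(17,-13)=135 g(17,-11)=663 g(17,-9)=2244 g(17,-7)=5508 g(17,-5)=9996 g(17,-3)=13260 g(17,-1)=11934 g(17,1)=4862
t=18: g(18,-18)=1 g(18,-16)=18 g(18,-14)=152 g(18,-12)=798 g(18,-10)=2907 g(18,-8)=7752 g(18,-6)=15504 g(18,-4)=23256 g(18,-2)=25194 g(18,0)=16796
t=19: g(19,-19)=1 g(19,-17)=19 g(19,-15)=170 g(19,-13)=950 g(19,-11)=3705 g(19,-9)=10659 g(19,-7)=23256 g(19,-5)=38760 g(19,-3)=48450 g(19,-1)=41990 g(19,1)=16796
t=20: g(20,-20)=1 g(20,-18)=20 g(20,-16)=189 g(20,-14)=1120 g(20,-12)=4655 g(20,-10)=14364 g(20,-8)=33915 g(20,-6)=62016 g(20,-4)=87210 g(20,-2)=90440 g(20,0)=58786
t=21: g(21,-21)=1 g(21,-19)=21 g(21,-17)=209 g(21,-15)=1309 g(21,-13)=5775 g(21,-11)=19019 g(21,-9)=48279 g(21,-7)=95931 g(21,-5)=149226 g(21,-3)=177650 g(21,-1)=149226 g(21,1)=58786
t=22: g(22,-22)=1 g(22,-20)=22 g(22,-18)=230 g(22,-16)=1518 g(22,-14)=7084 g(22,-12)=24794 g(22,-10)=67298 g(22,-8)=144210 g(22,-6)=245157 g(22,-4)=326876 g(22,-2)=326876 g(22,0)=208012
t=23: g(23,-23)=1 g(23,-21)=23 g(23,-19)=252 g(23,-17)=1748 g(23,-15)=8602 g(23,-13)=31878 g(23,-11)=92092 g(23,-9)=211508 g(23,-7)=389367 g(23,-5)=572033 g(23,-3)=653752 g(23,-1)=534888 g(23,1)=208012
t=24: g(24,-24)=1 g(24,-22)=24 g(24,-20)=275 g(24,-18)=2000 g(24,-16)=10350 g(24,-14)=40480 g(24,-12)=123970 g(24,-10)=303600 g(24,-8)=600875 g(24,-6)=961400 g(24,-4)=1225785 g(24,-2)=1188640 g(24,0)=742900
t=25: g(25,-25)=1 g(25,-23)=25 g(25,-21)=299 g(25,-19)=2275 g(25,-17)=12350 g(25,-15)=50830 g(25,-13)=164450 g(25,-11)=427570 g(25,-9)=904475 g(25,-7)=1562275 g(25,-5)=2187185 g(25,-3)=2414425 g(25,-1)=1931540 g(25,1)=742900
t=26: g(26,-26)=1 g(26,-24)=26 g(26,-22)=324 g(26,-20)=2574 g(26,-18)=14625 g(26,-16)=63180 g(26,-14)=215280 g(26,-12)=592020 g(26,-10)=1332045 g(26,-8)=2466750 g(26,-6)=3749460 g(26,-4)=4601610 g(26,-2)=4345965 g(26,0)=2674440
t=27: g(27,-27)=1 g(27,-25)=27 g(27,-23)=350 g(27,-21)=2898 g(27,-19)=17199 g(27,-17)=77805 g(27,-15)=278460 g(27,-13)=807300 g(27,-11)=1924065 g(27,-9)=3798795 g(27,-7)=6216210 g(27,-5)=8351070 g(27,-3)=8947575 g(27,-1)=7020405 g(27,1)=2674440
t=28: g(28,-28)=1 g(28,-26)=28 g(28,-24)=377 g(28,-22)=3248 g(28,-20)=20097 g(28,-18)=95004 g(28,-16)=356265 g(28,-14)=1085760 g(28,-12)=2731365 g(28,-10)=5722860 g(28,-8)=10015005 g(28,-6)=14567280 g(28,-4)=17298645 g(28,-2)=15967980 g(28,0)=9694845
t=29: g(29,-29)=1 g(29,-27)=29 g(29,-25)=405 g(29,-23)=3625 g(29,-21)=23345 g(29,-19)=115101 g(29,-17)=451269 g(29,-15)=1442025 g(29,-13)=3817125 g(29,-11)=8454225 g(29,-9)=15737865 g(29,-7)=24582285 g(29,-5)=31865925 g(29,-3)=33266625 g(29,-1)=25662825 g(29,1)=9694845
t=30: g(30,-30)=1 g(30,-28)=30 g(30,-26)=434 g(30,-24)=4030 g(30,-22)=26970 g(30,-20)=138446 g(30,-18)=566370 g(30,-16)=1893294 g(30,-14)=5259150 g(30,-12)=12271350 g(30,-10)=24192090 g(30,-8)=40320150 g(30,-6)=56448210 g(30,-4)=65132550 g(30,-2)=58929450 g(30,0)=35357670
Paths never hitting 2: Σ_s g(30,s) = 300540195
Paths hitting 2: 2^30 - 300540195 = 773201629
P = 773201629/1073741824 = 773201629/1073741824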